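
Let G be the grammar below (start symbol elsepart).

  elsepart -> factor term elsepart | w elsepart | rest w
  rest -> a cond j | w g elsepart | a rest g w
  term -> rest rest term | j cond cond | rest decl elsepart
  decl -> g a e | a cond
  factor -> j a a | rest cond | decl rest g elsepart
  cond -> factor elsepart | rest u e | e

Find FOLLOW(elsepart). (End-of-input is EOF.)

elsepart is the start symbol, so EOF ∈ FOLLOW(elsepart).
In elsepart -> factor term elsepart: elsepart is at the end, add FOLLOW(elsepart) = { EOF, a, e, g, j, u, w }.
In elsepart -> w elsepart: elsepart is at the end, add FOLLOW(elsepart) = { EOF, a, e, g, j, u, w }.
In rest -> w g elsepart: elsepart is at the end, add FOLLOW(rest) = { a, e, g, j, u, w }.
In term -> rest decl elsepart: elsepart is at the end, add FOLLOW(term) = { a, g, j, w }.
In factor -> decl rest g elsepart: elsepart is at the end, add FOLLOW(factor) = { a, g, j, w }.
In cond -> factor elsepart: elsepart is at the end, add FOLLOW(cond) = { a, e, g, j, w }.
Union: FOLLOW(elsepart) = { EOF, a, e, g, j, u, w }.

{ EOF, a, e, g, j, u, w }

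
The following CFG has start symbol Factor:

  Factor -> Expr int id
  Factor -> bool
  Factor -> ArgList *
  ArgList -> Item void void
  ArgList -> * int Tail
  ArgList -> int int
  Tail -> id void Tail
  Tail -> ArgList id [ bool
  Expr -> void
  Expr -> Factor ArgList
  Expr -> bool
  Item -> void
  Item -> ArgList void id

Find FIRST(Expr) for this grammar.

{ *, bool, int, void }

Expr -> void contributes {void}.
From Expr -> Factor ArgList: add FIRST(Factor) = { *, bool, int, void }.
Expr -> bool contributes {bool}.
Union: FIRST(Expr) = { *, bool, int, void }.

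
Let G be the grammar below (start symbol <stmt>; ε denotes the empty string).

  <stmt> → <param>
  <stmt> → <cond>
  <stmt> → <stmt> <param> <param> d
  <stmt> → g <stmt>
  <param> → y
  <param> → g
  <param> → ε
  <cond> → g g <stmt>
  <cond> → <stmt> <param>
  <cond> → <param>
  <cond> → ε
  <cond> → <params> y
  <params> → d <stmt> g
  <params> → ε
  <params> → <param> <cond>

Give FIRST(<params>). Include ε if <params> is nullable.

{ d, g, y, ε }

<params> → d <stmt> g contributes {d}.
<params> → ε contributes ε.
From <params> → <param> <cond>: <param>, <cond> nullable, take FIRST(<param>) ∪ FIRST(<cond>) = { d, g, y }; also ε since the whole RHS is nullable.
Union: FIRST(<params>) = { d, g, y, ε }.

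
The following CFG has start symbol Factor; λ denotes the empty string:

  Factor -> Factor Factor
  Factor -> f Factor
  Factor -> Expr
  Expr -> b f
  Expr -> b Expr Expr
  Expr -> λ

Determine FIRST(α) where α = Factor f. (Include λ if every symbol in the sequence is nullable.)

Add FIRST(Factor)\{λ} = { b, f }; Factor is nullable, continue.
f is a terminal; add {f} and stop.

{ b, f }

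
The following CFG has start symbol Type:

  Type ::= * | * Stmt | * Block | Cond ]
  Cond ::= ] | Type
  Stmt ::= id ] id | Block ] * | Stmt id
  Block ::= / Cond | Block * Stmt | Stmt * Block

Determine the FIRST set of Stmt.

Stmt ::= id ] id contributes {id}.
From Stmt ::= Block ] *: add FIRST(Block) = { /, id }.
From Stmt ::= Stmt id: add FIRST(Stmt) = { /, id }.
Union: FIRST(Stmt) = { /, id }.

{ /, id }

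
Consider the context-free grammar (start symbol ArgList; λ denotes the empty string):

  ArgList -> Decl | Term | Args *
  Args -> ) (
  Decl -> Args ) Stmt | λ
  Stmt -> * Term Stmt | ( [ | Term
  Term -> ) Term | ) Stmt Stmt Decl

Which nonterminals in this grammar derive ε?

{ ArgList, Decl }

Directly nullable (have an λ-production): Decl.
ArgList -> Decl with every symbol nullable, so ArgList is nullable.
No other nonterminal has a production whose RHS symbols are all nullable.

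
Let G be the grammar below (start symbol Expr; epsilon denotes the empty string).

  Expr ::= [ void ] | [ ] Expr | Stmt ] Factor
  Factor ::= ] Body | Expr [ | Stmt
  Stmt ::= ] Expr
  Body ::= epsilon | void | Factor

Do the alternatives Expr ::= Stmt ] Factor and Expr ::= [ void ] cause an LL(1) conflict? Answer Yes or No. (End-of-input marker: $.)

FIRST(Stmt ] Factor) = { ] } and FIRST([ void ]) = { [ }.
The FIRST sets are disjoint and neither alternative is nullable — no conflict.

No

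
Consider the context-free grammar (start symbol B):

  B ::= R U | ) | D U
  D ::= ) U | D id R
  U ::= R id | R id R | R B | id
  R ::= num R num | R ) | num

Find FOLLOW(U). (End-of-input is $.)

{ $, id, num }

In B ::= R U: U is at the end, add FOLLOW(B) = { $, id, num }.
In B ::= D U: U is at the end, add FOLLOW(B) = { $, id, num }.
In D ::= ) U: U is at the end, add FOLLOW(D) = { id, num }.
Union: FOLLOW(U) = { $, id, num }.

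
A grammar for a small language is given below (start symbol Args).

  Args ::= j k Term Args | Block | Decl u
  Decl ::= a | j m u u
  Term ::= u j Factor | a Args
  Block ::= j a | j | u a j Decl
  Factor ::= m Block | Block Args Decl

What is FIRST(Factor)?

Factor ::= m Block contributes {m}.
From Factor ::= Block Args Decl: add FIRST(Block) = { j, u }.
Union: FIRST(Factor) = { j, m, u }.

{ j, m, u }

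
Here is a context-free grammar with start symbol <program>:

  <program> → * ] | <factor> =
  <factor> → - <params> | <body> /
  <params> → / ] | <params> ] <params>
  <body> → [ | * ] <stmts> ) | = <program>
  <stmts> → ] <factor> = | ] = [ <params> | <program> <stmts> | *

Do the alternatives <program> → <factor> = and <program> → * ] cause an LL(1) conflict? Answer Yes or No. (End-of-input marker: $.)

FIRST(<factor> =) = { *, -, =, [ } and FIRST(* ]) = { * }.
Both contain *, so the two alternatives are not disjoint — LL(1) conflict.

Yes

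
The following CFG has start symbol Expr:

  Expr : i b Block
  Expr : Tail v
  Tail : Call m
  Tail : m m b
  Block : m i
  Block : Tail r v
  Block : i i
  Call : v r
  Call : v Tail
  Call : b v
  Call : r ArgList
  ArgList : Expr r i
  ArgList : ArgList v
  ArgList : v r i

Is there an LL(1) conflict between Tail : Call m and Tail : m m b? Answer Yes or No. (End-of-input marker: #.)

FIRST(Call m) = { b, r, v } and FIRST(m m b) = { m }.
The FIRST sets are disjoint and neither alternative is nullable — no conflict.

No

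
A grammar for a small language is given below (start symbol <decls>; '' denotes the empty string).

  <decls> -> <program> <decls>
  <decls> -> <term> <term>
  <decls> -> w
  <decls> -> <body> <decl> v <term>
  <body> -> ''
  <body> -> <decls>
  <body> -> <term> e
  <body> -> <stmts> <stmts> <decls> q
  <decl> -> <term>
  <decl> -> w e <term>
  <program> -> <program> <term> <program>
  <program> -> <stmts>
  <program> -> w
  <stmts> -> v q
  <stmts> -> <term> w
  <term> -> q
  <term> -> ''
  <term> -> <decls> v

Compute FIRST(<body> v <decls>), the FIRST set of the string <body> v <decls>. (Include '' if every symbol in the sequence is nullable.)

{ e, q, v, w }

Add FIRST(<body>)\{''} = { e, q, v, w }; <body> is nullable, continue.
v is a terminal; add {v} and stop.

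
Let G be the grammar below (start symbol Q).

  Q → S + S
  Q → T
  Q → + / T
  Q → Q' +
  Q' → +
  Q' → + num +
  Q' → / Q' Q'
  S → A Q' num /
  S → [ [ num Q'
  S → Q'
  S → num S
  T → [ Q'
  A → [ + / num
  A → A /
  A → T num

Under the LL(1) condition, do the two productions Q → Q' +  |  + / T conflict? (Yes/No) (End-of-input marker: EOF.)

FIRST(Q' +) = { +, / } and FIRST(+ / T) = { + }.
Both contain +, so the two alternatives are not disjoint — LL(1) conflict.

Yes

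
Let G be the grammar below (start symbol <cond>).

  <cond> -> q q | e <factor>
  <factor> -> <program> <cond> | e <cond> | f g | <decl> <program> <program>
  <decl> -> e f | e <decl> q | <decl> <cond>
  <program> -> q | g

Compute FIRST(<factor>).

{ e, f, g, q }

From <factor> -> <program> <cond>: add FIRST(<program>) = { g, q }.
<factor> -> e <cond> contributes {e}.
<factor> -> f g contributes {f}.
From <factor> -> <decl> <program> <program>: add FIRST(<decl>) = { e }.
Union: FIRST(<factor>) = { e, f, g, q }.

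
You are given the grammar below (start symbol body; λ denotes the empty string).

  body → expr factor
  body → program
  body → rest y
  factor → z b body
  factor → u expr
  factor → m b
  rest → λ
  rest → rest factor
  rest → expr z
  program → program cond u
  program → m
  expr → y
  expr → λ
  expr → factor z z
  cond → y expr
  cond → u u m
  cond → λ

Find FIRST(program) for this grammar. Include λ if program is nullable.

From program → program cond u: add FIRST(program) = { m }.
program → m contributes {m}.
Union: FIRST(program) = { m }.

{ m }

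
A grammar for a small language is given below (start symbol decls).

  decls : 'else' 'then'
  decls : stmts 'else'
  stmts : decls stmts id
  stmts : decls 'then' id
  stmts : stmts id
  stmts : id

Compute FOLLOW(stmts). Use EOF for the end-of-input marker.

In decls : stmts 'else': add FIRST('else') = { 'else' }.
In stmts : decls stmts id: add FIRST(id) = { id }.
In stmts : stmts id: add FIRST(id) = { id }.
Union: FOLLOW(stmts) = { 'else', id }.

{ 'else', id }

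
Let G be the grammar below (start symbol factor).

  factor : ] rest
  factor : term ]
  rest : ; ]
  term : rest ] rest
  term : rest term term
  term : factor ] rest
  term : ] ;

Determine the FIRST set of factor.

{ ;, ] }

factor : ] rest contributes {]}.
From factor : term ]: add FIRST(term) = { ;, ] }.
Union: FIRST(factor) = { ;, ] }.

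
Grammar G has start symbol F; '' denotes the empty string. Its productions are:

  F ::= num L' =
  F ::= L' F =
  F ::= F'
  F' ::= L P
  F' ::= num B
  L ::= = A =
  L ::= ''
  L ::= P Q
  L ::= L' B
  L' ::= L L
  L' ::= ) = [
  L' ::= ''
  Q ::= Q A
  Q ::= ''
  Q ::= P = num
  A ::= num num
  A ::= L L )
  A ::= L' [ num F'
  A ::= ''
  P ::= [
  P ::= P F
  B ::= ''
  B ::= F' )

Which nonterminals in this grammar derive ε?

Directly nullable (have an ''-production): L, L', Q, A, B.
No other nonterminal has a production whose RHS symbols are all nullable.

{ A, B, L, L', Q }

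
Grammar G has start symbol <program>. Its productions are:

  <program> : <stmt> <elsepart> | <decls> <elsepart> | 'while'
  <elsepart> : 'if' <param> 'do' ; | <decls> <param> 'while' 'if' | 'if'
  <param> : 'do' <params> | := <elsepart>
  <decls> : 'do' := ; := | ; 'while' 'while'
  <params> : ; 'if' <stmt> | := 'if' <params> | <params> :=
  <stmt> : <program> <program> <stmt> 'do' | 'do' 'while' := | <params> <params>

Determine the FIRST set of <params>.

{ :=, ; }

<params> : ; 'if' <stmt> contributes {;}.
<params> : := 'if' <params> contributes {:=}.
From <params> : <params> :=: add FIRST(<params>) = { :=, ; }.
Union: FIRST(<params>) = { :=, ; }.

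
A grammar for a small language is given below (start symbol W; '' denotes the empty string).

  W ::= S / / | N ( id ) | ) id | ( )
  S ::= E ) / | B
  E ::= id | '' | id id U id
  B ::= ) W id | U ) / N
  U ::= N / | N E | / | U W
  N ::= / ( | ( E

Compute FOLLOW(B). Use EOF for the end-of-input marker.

{ / }

In S ::= B: B is at the end, add FOLLOW(S) = { / }.
Union: FOLLOW(B) = { / }.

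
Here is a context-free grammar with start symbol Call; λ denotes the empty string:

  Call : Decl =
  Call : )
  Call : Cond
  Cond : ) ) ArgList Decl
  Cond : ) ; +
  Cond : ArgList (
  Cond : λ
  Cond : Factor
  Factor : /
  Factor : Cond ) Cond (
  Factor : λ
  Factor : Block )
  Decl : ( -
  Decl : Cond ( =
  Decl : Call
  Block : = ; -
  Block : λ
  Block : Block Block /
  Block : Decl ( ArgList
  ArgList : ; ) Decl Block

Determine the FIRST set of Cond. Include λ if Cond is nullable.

Cond : ) ) ArgList Decl contributes {)}.
Cond : ) ; + contributes {)}.
From Cond : ArgList (: add FIRST(ArgList) = { ; }.
Cond : λ contributes λ.
From Cond : Factor: add FIRST(Factor) = { (, ), /, ;, =, λ } (including λ since Factor is nullable).
Union: FIRST(Cond) = { (, ), /, ;, =, λ }.

{ (, ), /, ;, =, λ }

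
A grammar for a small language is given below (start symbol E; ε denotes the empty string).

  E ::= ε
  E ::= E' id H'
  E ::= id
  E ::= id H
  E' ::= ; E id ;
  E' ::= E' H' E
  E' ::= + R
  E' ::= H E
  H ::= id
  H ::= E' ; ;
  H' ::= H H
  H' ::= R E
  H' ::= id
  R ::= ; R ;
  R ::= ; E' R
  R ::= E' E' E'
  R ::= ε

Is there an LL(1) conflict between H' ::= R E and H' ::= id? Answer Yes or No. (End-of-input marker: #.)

FIRST(R E) = { +, ;, id, ε } and FIRST(id) = { id }.
Both contain id, so the two alternatives are not disjoint — LL(1) conflict.

Yes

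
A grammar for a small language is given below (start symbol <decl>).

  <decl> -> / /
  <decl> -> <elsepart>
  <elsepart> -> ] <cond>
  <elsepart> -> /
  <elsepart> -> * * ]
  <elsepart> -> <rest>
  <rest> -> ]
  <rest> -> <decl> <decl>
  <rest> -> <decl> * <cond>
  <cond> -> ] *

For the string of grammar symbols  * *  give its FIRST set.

* is a terminal; add {*} and stop.

{ * }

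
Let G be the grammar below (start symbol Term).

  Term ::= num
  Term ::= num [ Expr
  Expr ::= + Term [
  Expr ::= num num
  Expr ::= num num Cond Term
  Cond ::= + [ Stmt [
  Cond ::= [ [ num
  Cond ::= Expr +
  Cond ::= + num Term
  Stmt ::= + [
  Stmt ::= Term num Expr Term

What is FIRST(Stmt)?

{ +, num }

Stmt ::= + [ contributes {+}.
From Stmt ::= Term num Expr Term: add FIRST(Term) = { num }.
Union: FIRST(Stmt) = { +, num }.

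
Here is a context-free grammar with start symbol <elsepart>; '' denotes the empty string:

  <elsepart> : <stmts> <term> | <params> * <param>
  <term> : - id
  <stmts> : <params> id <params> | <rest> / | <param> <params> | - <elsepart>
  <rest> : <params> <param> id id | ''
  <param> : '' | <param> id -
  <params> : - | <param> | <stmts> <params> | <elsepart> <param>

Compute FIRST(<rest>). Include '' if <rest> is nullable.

{ *, -, /, id, '' }

From <rest> : <params> <param> id id: <params>, <param> nullable, take FIRST(<params>) ∪ FIRST(<param>) ∪ {id} = { *, -, /, id }.
<rest> : '' contributes ''.
Union: FIRST(<rest>) = { *, -, /, id, '' }.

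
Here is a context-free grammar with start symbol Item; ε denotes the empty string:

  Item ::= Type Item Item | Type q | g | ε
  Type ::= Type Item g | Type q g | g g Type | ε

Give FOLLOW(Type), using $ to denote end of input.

In Item ::= Type Item Item: add FIRST(Item Item)\{ε} = { g, q }.
  Since Item Item is nullable, also add FOLLOW(Item) = { $, g, q }.
In Item ::= Type q: add FIRST(q) = { q }.
In Type ::= Type Item g: add FIRST(Item g) = { g, q }.
In Type ::= Type q g: add FIRST(q g) = { q }.
In Type ::= g g Type: Type is at the end, add FOLLOW(Type) = { $, g, q }.
Union: FOLLOW(Type) = { $, g, q }.

{ $, g, q }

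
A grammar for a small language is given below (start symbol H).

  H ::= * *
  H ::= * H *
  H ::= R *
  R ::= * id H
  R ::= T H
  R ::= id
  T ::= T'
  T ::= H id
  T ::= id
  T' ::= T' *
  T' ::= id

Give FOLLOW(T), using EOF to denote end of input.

{ *, id }

In R ::= T H: add FIRST(H) = { *, id }.
Union: FOLLOW(T) = { *, id }.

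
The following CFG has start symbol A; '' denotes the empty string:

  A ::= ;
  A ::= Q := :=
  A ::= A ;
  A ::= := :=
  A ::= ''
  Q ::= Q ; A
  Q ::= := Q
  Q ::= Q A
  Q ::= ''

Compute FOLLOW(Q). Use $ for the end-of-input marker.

{ :=, ; }

In A ::= Q := :=: add FIRST(:= :=) = { := }.
In Q ::= Q ; A: add FIRST(; A) = { ; }.
In Q ::= := Q: Q is at the end, add FOLLOW(Q) = { :=, ; }.
In Q ::= Q A: add FIRST(A)\{''} = { :=, ; }.
  Since A is nullable, also add FOLLOW(Q) = { :=, ; }.
Union: FOLLOW(Q) = { :=, ; }.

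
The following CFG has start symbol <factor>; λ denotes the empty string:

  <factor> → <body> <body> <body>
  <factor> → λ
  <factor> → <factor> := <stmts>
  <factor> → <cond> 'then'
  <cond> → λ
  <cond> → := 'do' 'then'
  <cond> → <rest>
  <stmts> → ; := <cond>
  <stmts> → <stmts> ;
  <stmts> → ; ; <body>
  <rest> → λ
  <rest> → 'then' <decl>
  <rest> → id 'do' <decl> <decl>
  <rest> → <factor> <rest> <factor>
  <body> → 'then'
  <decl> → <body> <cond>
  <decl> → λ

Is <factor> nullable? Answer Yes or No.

Yes

<factor> has an λ-production, so <factor> ⇒ λ.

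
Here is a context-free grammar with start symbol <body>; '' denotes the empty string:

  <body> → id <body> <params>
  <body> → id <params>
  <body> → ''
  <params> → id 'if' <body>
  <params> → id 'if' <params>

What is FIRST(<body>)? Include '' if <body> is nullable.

{ id, '' }

<body> → id <body> <params> contributes {id}.
<body> → id <params> contributes {id}.
<body> → '' contributes ''.
Union: FIRST(<body>) = { id, '' }.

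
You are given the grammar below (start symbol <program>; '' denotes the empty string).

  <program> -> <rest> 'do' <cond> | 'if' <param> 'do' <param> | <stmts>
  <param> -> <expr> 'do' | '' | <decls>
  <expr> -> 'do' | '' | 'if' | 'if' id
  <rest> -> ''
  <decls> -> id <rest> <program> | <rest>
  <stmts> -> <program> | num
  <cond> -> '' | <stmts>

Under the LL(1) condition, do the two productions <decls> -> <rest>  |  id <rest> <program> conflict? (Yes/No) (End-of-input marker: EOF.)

No

FIRST(<rest>) = { '' } and FIRST(id <rest> <program>) = { id }.
The first is nullable but FOLLOW(<decls>) = { EOF, 'do' } is disjoint from FIRST of the second.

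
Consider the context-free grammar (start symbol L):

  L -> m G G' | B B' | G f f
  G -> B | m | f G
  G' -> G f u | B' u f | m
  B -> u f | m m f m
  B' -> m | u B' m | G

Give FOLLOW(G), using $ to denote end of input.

In L -> m G G': add FIRST(G') = { f, m, u }.
In L -> G f f: add FIRST(f f) = { f }.
In G -> f G: G is at the end, add FOLLOW(G) = { $, f, m, u }.
In G' -> G f u: add FIRST(f u) = { f }.
In B' -> G: G is at the end, add FOLLOW(B') = { $, m, u }.
Union: FOLLOW(G) = { $, f, m, u }.

{ $, f, m, u }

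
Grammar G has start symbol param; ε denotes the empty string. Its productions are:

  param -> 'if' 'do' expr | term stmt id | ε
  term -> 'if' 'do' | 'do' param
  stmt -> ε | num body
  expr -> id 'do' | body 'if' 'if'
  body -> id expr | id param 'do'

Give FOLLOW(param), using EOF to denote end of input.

param is the start symbol, so EOF ∈ FOLLOW(param).
In term -> 'do' param: param is at the end, add FOLLOW(term) = { id, num }.
In body -> id param 'do': add FIRST('do') = { 'do' }.
Union: FOLLOW(param) = { EOF, 'do', id, num }.

{ EOF, 'do', id, num }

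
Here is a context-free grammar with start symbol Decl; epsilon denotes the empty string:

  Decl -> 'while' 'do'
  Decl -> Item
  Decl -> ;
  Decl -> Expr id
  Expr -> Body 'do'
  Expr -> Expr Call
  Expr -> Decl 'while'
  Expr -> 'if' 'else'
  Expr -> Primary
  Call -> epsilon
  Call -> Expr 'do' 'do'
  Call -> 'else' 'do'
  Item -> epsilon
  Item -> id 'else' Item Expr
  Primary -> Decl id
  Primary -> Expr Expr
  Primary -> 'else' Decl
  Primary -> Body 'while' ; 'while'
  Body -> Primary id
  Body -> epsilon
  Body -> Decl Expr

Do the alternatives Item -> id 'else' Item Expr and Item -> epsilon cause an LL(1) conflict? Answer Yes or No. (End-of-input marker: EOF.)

FIRST(id 'else' Item Expr) = { id } and FIRST(epsilon) = { epsilon }.
The second alternative is nullable and FOLLOW(Item) = { EOF, 'do', 'else', 'if', 'while', ;, id } shares id with FIRST of the first — conflict.

Yes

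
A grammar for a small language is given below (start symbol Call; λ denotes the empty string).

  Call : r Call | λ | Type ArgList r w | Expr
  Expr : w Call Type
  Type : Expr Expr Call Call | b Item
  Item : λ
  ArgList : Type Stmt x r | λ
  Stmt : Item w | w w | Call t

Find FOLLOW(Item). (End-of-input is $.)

In Type : b Item: Item is at the end, add FOLLOW(Type) = { $, b, r, t, w }.
In Stmt : Item w: add FIRST(w) = { w }.
Union: FOLLOW(Item) = { $, b, r, t, w }.

{ $, b, r, t, w }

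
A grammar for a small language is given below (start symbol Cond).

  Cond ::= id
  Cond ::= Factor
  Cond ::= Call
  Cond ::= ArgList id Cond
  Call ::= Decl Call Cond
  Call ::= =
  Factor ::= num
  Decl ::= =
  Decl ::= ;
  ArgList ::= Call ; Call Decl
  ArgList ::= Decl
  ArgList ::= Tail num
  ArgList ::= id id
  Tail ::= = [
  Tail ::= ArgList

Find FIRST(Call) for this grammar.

From Call ::= Decl Call Cond: add FIRST(Decl) = { ;, = }.
Call ::= = contributes {=}.
Union: FIRST(Call) = { ;, = }.

{ ;, = }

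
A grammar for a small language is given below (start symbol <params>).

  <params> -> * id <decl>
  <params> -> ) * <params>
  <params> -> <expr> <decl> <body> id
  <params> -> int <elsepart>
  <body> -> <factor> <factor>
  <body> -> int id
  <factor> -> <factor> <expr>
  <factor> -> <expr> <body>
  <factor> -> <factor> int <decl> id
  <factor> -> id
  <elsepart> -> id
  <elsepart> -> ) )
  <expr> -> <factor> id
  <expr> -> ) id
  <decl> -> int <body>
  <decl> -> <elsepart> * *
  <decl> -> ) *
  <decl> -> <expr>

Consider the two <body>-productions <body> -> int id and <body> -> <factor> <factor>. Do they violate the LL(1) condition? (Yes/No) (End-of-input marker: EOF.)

No

FIRST(int id) = { int } and FIRST(<factor> <factor>) = { ), id }.
The FIRST sets are disjoint and neither alternative is nullable — no conflict.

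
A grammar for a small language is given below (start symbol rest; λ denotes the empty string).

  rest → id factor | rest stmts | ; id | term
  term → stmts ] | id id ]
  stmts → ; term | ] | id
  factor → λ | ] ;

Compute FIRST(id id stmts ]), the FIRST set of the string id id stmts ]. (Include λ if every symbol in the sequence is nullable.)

id is a terminal; add {id} and stop.

{ id }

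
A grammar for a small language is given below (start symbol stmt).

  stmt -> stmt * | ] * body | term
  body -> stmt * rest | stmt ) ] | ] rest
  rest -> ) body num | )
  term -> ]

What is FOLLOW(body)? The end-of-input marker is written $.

{ $, ), *, num }

In stmt -> ] * body: body is at the end, add FOLLOW(stmt) = { $, ), * }.
In rest -> ) body num: add FIRST(num) = { num }.
Union: FOLLOW(body) = { $, ), *, num }.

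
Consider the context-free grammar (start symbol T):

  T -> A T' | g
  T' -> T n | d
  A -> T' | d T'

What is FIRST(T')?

{ d, g }

From T' -> T n: add FIRST(T) = { d, g }.
T' -> d contributes {d}.
Union: FIRST(T') = { d, g }.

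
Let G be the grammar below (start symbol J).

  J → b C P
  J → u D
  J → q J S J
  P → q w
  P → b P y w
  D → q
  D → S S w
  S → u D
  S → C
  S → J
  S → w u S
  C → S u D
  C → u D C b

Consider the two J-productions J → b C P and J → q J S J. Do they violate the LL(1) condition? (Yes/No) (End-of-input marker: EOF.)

No

FIRST(b C P) = { b } and FIRST(q J S J) = { q }.
The FIRST sets are disjoint and neither alternative is nullable — no conflict.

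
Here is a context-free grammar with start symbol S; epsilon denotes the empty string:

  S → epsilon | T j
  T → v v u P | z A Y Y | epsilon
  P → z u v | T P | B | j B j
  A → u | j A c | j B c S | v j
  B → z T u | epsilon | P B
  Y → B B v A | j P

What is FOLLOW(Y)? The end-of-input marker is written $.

In T → z A Y Y: add FIRST(Y) = { j, v, z }.
In T → z A Y Y: Y is at the end, add FOLLOW(T) = { c, j, u, v, z }.
Union: FOLLOW(Y) = { c, j, u, v, z }.

{ c, j, u, v, z }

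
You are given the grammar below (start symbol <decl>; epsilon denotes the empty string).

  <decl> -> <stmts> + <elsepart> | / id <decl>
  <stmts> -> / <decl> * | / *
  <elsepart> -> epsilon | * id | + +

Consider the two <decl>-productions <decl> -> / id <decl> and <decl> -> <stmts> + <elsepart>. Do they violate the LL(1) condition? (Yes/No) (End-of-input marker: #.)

Yes

FIRST(/ id <decl>) = { / } and FIRST(<stmts> + <elsepart>) = { / }.
Both contain /, so the two alternatives are not disjoint — LL(1) conflict.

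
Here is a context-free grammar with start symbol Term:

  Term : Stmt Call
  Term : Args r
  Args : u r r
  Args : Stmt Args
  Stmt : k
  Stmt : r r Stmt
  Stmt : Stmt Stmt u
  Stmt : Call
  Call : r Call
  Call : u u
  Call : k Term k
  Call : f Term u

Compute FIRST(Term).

{ f, k, r, u }

From Term : Stmt Call: add FIRST(Stmt) = { f, k, r, u }.
From Term : Args r: add FIRST(Args) = { f, k, r, u }.
Union: FIRST(Term) = { f, k, r, u }.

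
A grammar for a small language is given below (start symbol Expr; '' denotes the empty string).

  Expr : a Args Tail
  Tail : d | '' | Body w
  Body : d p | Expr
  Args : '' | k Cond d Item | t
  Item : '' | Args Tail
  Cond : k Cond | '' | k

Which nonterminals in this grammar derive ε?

{ Args, Cond, Item, Tail }

Directly nullable (have an ''-production): Tail, Args, Item, Cond.
No other nonterminal has a production whose RHS symbols are all nullable.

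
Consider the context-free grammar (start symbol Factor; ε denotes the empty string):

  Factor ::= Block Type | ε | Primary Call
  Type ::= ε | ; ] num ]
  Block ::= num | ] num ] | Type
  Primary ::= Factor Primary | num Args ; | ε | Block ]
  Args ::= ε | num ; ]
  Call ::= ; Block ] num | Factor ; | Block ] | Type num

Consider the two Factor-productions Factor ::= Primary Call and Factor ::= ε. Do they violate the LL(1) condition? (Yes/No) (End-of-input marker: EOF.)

FIRST(Primary Call) = { ;, ], num } and FIRST(ε) = { ε }.
The second alternative is nullable and FOLLOW(Factor) = { EOF, ;, ], num } shares ; with FIRST of the first — conflict.

Yes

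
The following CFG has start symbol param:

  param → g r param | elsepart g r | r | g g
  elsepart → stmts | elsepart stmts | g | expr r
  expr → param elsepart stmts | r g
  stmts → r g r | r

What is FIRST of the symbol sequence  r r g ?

r is a terminal; add {r} and stop.

{ r }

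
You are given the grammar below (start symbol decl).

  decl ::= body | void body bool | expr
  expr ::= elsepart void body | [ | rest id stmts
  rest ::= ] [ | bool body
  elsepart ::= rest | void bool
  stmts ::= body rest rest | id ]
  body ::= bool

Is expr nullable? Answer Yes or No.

No nonterminal in this grammar is nullable.
No production of expr has an RHS whose symbols are all nullable, so expr is not nullable.

No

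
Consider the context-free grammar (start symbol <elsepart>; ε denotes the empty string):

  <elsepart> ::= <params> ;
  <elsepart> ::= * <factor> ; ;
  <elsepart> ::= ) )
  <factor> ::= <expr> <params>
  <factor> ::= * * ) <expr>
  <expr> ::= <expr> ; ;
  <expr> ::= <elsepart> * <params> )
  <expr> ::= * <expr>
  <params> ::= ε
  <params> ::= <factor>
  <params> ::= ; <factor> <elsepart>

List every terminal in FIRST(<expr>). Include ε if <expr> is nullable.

{ ), *, ; }

From <expr> ::= <expr> ; ;: add FIRST(<expr>) = { ), *, ; }.
From <expr> ::= <elsepart> * <params> ): add FIRST(<elsepart>) = { ), *, ; }.
<expr> ::= * <expr> contributes {*}.
Union: FIRST(<expr>) = { ), *, ; }.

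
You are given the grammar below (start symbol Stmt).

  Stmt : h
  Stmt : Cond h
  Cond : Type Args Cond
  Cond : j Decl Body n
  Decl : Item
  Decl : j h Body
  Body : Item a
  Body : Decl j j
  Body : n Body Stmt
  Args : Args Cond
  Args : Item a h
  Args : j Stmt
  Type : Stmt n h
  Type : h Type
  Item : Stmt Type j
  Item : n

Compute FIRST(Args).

{ h, j, n }

From Args : Args Cond: add FIRST(Args) = { h, j, n }.
From Args : Item a h: add FIRST(Item) = { h, j, n }.
Args : j Stmt contributes {j}.
Union: FIRST(Args) = { h, j, n }.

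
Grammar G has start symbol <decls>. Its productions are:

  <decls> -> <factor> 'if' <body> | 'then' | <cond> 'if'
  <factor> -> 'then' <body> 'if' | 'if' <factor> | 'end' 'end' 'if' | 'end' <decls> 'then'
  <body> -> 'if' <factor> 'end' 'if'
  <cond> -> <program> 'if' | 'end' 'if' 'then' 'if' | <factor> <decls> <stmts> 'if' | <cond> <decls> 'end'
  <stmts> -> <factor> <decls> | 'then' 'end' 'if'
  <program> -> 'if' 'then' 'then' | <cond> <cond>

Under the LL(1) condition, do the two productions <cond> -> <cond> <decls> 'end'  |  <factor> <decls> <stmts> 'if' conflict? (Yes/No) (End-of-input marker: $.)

FIRST(<cond> <decls> 'end') = { 'end', 'if', 'then' } and FIRST(<factor> <decls> <stmts> 'if') = { 'end', 'if', 'then' }.
Both contain 'end', so the two alternatives are not disjoint — LL(1) conflict.

Yes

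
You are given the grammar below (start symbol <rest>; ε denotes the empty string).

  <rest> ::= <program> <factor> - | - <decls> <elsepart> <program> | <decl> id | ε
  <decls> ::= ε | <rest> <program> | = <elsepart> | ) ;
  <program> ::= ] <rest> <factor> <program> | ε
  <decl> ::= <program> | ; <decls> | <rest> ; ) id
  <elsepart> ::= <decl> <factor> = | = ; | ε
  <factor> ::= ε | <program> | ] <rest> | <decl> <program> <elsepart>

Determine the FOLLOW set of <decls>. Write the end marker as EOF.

{ EOF, -, ;, =, ], id }

In <rest> ::= - <decls> <elsepart> <program>: add FIRST(<elsepart> <program>)\{ε} = { -, ;, =, ], id }.
  Since <elsepart> <program> is nullable, also add FOLLOW(<rest>) = { EOF, -, ;, =, ], id }.
In <decl> ::= ; <decls>: <decls> is at the end, add FOLLOW(<decl>) = { EOF, -, ;, =, ], id }.
Union: FOLLOW(<decls>) = { EOF, -, ;, =, ], id }.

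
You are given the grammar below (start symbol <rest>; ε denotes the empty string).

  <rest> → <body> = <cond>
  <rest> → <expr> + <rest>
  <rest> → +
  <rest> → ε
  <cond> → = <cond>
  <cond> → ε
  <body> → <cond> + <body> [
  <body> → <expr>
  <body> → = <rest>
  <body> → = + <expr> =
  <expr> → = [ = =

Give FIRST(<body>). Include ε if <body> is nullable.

From <body> → <cond> + <body> [: <cond> nullable, take FIRST(<cond>) ∪ {+} = { +, = }.
From <body> → <expr>: add FIRST(<expr>) = { = }.
<body> → = <rest> contributes {=}.
<body> → = + <expr> = contributes {=}.
Union: FIRST(<body>) = { +, = }.

{ +, = }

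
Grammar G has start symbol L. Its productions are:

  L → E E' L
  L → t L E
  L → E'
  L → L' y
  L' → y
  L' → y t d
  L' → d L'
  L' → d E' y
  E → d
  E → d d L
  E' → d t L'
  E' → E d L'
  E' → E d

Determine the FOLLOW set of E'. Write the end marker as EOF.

{ EOF, d, t, y }

In L → E E' L: add FIRST(L) = { d, t, y }.
In L → E': E' is at the end, add FOLLOW(L) = { EOF, d }.
In L' → d E' y: add FIRST(y) = { y }.
Union: FOLLOW(E') = { EOF, d, t, y }.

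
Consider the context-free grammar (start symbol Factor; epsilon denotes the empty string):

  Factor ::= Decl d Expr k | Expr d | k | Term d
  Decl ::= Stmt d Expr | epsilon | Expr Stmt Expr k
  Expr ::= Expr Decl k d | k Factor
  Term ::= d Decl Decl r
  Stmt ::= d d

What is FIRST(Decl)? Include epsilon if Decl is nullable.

{ d, k, epsilon }

From Decl ::= Stmt d Expr: add FIRST(Stmt) = { d }.
Decl ::= epsilon contributes epsilon.
From Decl ::= Expr Stmt Expr k: add FIRST(Expr) = { k }.
Union: FIRST(Decl) = { d, k, epsilon }.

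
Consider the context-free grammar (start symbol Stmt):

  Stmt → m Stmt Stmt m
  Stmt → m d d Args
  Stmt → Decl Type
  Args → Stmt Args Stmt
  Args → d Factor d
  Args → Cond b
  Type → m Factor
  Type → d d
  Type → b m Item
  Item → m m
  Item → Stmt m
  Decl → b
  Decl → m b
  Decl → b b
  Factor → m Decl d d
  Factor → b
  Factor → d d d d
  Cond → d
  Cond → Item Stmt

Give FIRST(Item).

{ b, m }

Item → m m contributes {m}.
From Item → Stmt m: add FIRST(Stmt) = { b, m }.
Union: FIRST(Item) = { b, m }.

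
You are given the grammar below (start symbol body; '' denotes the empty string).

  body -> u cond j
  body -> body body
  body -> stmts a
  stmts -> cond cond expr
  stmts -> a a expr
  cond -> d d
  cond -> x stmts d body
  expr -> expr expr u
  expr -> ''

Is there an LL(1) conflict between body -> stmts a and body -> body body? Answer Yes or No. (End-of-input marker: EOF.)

Yes

FIRST(stmts a) = { a, d, x } and FIRST(body body) = { a, d, u, x }.
Both contain a, so the two alternatives are not disjoint — LL(1) conflict.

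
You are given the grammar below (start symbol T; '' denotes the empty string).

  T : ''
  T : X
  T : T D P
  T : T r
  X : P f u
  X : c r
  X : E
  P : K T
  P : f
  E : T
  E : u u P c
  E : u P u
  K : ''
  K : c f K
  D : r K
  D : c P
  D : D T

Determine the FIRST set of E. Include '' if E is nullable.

From E : T: add FIRST(T) = { c, f, r, u, '' } (including '' since T is nullable).
E : u u P c contributes {u}.
E : u P u contributes {u}.
Union: FIRST(E) = { c, f, r, u, '' }.

{ c, f, r, u, '' }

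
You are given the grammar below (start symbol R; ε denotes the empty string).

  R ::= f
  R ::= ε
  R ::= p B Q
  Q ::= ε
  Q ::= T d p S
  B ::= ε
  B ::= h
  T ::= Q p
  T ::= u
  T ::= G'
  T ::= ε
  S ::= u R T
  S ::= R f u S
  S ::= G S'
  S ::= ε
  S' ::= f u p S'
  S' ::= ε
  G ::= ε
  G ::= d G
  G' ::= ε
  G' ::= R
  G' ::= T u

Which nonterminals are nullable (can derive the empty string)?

{ B, G, G', Q, R, S, S', T }

Directly nullable (have an ε-production): R, Q, B, T, S, S', G, G'.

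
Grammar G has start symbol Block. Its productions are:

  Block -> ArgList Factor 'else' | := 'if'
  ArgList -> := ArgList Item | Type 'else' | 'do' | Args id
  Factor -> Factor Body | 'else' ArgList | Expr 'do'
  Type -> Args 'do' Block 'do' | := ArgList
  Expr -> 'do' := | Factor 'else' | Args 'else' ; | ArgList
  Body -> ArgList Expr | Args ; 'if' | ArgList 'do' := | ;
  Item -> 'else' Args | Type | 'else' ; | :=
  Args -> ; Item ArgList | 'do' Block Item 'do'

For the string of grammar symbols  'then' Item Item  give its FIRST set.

{ 'then' }

'then' is a terminal; add {'then'} and stop.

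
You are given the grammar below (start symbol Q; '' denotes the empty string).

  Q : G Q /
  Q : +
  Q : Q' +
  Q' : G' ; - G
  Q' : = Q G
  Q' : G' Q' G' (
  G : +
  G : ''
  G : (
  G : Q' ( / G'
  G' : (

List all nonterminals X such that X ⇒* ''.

{ G }

Directly nullable (have an ''-production): G.
No other nonterminal has a production whose RHS symbols are all nullable.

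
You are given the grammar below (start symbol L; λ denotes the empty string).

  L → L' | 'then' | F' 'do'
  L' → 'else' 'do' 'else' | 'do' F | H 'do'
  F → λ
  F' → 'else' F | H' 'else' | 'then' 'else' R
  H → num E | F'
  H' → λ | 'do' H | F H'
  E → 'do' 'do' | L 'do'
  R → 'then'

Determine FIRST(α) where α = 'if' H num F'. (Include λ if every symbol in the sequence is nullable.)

{ 'if' }

'if' is a terminal; add {'if'} and stop.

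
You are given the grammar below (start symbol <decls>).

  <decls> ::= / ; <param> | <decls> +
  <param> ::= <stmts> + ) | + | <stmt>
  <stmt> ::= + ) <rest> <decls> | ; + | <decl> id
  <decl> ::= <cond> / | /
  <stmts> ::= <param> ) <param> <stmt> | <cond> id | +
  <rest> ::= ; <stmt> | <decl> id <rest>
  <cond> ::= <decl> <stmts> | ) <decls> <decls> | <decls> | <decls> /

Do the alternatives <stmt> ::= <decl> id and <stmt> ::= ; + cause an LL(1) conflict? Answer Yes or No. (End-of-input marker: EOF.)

No

FIRST(<decl> id) = { ), / } and FIRST(; +) = { ; }.
The FIRST sets are disjoint and neither alternative is nullable — no conflict.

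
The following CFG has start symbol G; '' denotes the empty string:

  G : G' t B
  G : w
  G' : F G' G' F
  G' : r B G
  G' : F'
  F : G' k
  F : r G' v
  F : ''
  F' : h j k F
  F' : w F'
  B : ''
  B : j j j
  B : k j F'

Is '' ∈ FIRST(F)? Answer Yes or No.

Yes

F has an ''-production, so F ⇒ ''.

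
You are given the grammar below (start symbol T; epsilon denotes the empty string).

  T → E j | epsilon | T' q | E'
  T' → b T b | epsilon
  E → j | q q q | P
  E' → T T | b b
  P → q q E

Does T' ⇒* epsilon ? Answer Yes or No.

Yes

T' has an epsilon-production, so T' ⇒ epsilon.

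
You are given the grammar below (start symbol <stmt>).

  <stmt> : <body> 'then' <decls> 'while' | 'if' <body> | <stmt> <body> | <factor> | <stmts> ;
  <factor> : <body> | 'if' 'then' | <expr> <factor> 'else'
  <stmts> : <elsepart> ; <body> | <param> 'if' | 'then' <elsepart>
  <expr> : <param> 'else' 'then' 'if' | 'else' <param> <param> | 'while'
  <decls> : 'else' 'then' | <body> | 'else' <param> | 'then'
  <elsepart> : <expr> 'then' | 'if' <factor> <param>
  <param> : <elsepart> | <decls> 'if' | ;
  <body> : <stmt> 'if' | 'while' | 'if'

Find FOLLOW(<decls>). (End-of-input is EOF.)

{ 'if', 'while' }

In <stmt> : <body> 'then' <decls> 'while': add FIRST('while') = { 'while' }.
In <param> : <decls> 'if': add FIRST('if') = { 'if' }.
Union: FOLLOW(<decls>) = { 'if', 'while' }.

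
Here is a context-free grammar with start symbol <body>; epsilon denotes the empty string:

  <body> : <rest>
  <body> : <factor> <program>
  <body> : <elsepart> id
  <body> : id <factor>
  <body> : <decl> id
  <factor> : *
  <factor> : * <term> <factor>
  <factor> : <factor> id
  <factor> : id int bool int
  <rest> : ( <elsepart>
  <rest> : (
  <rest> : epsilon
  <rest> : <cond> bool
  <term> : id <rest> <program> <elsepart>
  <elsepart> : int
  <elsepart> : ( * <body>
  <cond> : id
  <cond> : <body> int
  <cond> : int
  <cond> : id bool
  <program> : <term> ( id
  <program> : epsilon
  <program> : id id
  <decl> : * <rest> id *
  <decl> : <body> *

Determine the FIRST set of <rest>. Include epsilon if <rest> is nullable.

{ (, *, id, int, epsilon }

<rest> : ( <elsepart> contributes {(}.
<rest> : ( contributes {(}.
<rest> : epsilon contributes epsilon.
From <rest> : <cond> bool: add FIRST(<cond>) = { (, *, id, int }.
Union: FIRST(<rest>) = { (, *, id, int, epsilon }.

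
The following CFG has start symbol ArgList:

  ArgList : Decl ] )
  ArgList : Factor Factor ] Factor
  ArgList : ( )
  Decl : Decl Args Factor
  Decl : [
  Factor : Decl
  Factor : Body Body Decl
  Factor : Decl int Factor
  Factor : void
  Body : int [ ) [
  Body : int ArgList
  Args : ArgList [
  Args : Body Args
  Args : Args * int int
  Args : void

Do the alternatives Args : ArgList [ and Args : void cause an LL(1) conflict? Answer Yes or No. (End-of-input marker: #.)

FIRST(ArgList [) = { (, [, int, void } and FIRST(void) = { void }.
Both contain void, so the two alternatives are not disjoint — LL(1) conflict.

Yes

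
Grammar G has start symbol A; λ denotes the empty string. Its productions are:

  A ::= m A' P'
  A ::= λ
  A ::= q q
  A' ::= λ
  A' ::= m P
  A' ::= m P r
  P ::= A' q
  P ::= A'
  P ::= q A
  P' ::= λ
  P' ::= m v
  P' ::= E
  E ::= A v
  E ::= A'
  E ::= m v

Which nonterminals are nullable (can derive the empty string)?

{ A, A', E, P, P' }

Directly nullable (have an λ-production): A, A', P'.
E ::= A' with every symbol nullable, so E is nullable.
P ::= A' with every symbol nullable, so P is nullable.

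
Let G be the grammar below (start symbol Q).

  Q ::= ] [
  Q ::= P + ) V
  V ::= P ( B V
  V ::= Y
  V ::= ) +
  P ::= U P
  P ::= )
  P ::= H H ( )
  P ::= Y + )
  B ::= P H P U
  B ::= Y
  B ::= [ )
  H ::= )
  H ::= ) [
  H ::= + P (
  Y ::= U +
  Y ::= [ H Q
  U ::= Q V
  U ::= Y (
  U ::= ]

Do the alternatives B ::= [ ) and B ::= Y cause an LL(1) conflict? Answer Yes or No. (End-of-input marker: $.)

Yes

FIRST([ )) = { [ } and FIRST(Y) = { ), +, [, ] }.
Both contain [, so the two alternatives are not disjoint — LL(1) conflict.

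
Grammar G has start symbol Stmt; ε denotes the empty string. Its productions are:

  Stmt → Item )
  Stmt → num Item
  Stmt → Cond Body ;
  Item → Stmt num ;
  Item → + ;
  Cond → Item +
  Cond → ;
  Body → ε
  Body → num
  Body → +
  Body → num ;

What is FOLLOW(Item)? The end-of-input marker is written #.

In Stmt → Item ): add FIRST()) = { ) }.
In Stmt → num Item: Item is at the end, add FOLLOW(Stmt) = { #, num }.
In Cond → Item +: add FIRST(+) = { + }.
Union: FOLLOW(Item) = { #, ), +, num }.

{ #, ), +, num }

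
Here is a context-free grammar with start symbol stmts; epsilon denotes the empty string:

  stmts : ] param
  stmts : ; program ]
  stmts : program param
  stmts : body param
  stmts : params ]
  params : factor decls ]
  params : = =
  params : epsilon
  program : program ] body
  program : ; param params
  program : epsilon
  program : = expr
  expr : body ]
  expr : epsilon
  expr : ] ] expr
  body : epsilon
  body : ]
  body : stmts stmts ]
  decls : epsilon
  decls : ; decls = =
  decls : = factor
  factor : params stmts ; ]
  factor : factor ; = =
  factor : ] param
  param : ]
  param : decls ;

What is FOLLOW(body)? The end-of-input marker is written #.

In stmts : body param: add FIRST(param) = { ;, =, ] }.
In program : program ] body: body is at the end, add FOLLOW(program) = { ;, =, ] }.
In expr : body ]: add FIRST(]) = { ] }.
Union: FOLLOW(body) = { ;, =, ] }.

{ ;, =, ] }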